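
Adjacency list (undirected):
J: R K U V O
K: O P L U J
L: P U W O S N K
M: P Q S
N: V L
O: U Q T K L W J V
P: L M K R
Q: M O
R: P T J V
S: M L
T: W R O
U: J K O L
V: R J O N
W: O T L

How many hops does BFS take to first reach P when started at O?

2

Level 0: O
Level 1: J, K, L, Q, T, U, V, W
Level 2: M, N, P, R, S
P first appears at level 2.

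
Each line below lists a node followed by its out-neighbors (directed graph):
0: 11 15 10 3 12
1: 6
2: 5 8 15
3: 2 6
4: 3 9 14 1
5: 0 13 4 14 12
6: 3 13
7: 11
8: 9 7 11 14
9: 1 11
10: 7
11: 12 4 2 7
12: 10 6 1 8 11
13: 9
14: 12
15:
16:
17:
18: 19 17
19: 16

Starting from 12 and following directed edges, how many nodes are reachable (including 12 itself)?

BFS from 12 visits: 12, 1, 6, 8, 10, 11, 3, 13, 7, 9, 14, 2, 4, 5, 15, 0
Reachable nodes: 16 of 20 total.

16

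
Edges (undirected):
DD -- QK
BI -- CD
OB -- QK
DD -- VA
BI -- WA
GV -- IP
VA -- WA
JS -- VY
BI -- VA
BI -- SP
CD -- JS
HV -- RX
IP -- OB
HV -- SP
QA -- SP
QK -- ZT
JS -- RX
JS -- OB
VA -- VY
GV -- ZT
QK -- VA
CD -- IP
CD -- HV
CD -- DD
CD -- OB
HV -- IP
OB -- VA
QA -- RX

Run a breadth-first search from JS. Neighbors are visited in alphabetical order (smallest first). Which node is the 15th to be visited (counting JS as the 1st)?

Visit JS; enqueue CD, OB, RX, VY → queue [CD, OB, RX, VY]
Visit CD; enqueue BI, DD, HV, IP → queue [OB, RX, VY, BI, DD, HV, IP]
Visit OB; enqueue QK, VA → queue [RX, VY, BI, DD, HV, IP, QK, VA]
Visit RX; enqueue QA → queue [VY, BI, DD, HV, IP, QK, VA, QA]
Visit VY → queue [BI, DD, HV, IP, QK, VA, QA]
Visit BI; enqueue SP, WA → queue [DD, HV, IP, QK, VA, QA, SP, WA]
Visit DD → queue [HV, IP, QK, VA, QA, SP, WA]
Visit HV → queue [IP, QK, VA, QA, SP, WA]
Visit IP; enqueue GV → queue [QK, VA, QA, SP, WA, GV]
Visit QK; enqueue ZT → queue [VA, QA, SP, WA, GV, ZT]
Visit VA → queue [QA, SP, WA, GV, ZT]
Visit QA → queue [SP, WA, GV, ZT]
Visit SP → queue [WA, GV, ZT]
Visit WA → queue [GV, ZT]
Visit GV → queue [ZT]
Visit ZT → queue []

Visit order: JS, CD, OB, RX, VY, BI, DD, HV, IP, QK, VA, QA, SP, WA, GV, ZT

GV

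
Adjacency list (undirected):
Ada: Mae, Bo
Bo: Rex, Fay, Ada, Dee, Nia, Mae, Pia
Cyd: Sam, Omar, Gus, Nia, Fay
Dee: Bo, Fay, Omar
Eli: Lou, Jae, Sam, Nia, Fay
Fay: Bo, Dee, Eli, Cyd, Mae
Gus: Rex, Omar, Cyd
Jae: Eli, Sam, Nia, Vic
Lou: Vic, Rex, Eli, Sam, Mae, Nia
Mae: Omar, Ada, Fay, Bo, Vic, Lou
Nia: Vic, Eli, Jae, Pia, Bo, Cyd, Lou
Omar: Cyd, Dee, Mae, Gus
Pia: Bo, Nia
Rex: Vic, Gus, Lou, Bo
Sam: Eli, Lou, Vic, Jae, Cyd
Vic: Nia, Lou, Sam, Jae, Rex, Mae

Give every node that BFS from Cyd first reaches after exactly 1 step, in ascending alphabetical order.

Fay, Gus, Nia, Omar, Sam

Level 0: Cyd
Level 1: Fay, Gus, Nia, Omar, Sam
Level 2: Bo, Dee, Eli, Jae, Lou, Mae, Pia, Rex, Vic
Level 3: Ada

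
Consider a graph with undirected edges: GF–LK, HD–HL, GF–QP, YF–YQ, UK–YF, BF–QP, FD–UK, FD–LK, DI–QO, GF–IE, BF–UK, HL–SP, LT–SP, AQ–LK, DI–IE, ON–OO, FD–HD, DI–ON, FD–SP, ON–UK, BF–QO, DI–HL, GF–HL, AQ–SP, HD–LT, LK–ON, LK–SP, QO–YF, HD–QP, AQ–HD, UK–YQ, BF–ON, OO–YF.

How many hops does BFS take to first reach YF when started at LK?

Level 0: LK
Level 1: AQ, FD, GF, ON, SP
Level 2: BF, DI, HD, HL, IE, LT, OO, QP, UK
Level 3: QO, YF, YQ
YF first appears at level 3.

3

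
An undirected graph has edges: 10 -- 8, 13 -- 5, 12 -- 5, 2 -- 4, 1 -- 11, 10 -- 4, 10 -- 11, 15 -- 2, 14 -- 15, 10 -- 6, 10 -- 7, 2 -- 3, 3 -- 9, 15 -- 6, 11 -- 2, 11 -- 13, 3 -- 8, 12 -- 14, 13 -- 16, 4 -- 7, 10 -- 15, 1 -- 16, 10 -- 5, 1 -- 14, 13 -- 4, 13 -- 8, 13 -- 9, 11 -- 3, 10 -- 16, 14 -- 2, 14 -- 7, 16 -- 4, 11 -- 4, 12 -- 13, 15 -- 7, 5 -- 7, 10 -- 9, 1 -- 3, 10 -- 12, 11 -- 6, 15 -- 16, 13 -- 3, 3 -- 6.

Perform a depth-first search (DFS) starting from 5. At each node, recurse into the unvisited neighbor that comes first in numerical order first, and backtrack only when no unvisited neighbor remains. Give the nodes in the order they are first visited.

5, 7, 4, 2, 3, 1, 11, 6, 10, 8, 13, 9, 12, 14, 15, 16

Visit 5
5 → 7
7 → 4
4 → 2
2 → 3
3 → 1
1 → 11
11 → 6
6 → 10
10 → 8
8 → 13
13 → 9
13 → 12
12 → 14
14 → 15
15 → 16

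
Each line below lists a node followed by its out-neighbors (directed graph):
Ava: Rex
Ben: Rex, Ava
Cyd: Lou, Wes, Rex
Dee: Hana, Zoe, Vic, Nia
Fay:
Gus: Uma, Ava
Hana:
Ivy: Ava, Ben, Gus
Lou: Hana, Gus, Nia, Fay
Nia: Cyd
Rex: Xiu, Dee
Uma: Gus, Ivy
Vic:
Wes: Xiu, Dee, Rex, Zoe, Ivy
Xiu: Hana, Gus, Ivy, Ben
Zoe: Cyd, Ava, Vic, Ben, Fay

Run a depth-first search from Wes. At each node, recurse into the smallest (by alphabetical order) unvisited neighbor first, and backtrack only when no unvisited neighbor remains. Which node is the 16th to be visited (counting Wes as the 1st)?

Zoe

Visit Wes
Wes → Dee
Dee → Hana
Dee → Nia
Nia → Cyd
Cyd → Lou
Lou → Fay
Lou → Gus
Gus → Ava
Ava → Rex
Rex → Xiu
Xiu → Ben
Xiu → Ivy
Gus → Uma
Dee → Vic
Dee → Zoe

Visit order: Wes, Dee, Hana, Nia, Cyd, Lou, Fay, Gus, Ava, Rex, Xiu, Ben, Ivy, Uma, Vic, Zoe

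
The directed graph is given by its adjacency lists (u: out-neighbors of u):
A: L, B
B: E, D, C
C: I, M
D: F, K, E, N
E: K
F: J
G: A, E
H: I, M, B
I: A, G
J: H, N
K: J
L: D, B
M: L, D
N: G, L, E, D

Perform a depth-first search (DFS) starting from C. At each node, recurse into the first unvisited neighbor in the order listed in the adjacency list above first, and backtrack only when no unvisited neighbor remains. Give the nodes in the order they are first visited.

Visit C
C → I
I → A
A → L
L → D
D → F
F → J
J → H
H → M
H → B
B → E
E → K
J → N
N → G

C -> I -> A -> L -> D -> F -> J -> H -> M -> B -> E -> K -> N -> G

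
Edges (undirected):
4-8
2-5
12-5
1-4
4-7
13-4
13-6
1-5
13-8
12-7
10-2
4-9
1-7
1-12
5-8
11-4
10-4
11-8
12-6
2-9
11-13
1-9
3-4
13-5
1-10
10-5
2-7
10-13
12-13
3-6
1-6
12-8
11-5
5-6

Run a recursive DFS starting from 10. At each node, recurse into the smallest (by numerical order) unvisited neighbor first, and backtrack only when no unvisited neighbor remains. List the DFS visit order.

10 -> 1 -> 4 -> 3 -> 6 -> 5 -> 2 -> 7 -> 12 -> 8 -> 11 -> 13 -> 9

Visit 10
10 → 1
1 → 4
4 → 3
3 → 6
6 → 5
5 → 2
2 → 7
7 → 12
12 → 8
8 → 11
11 → 13
2 → 9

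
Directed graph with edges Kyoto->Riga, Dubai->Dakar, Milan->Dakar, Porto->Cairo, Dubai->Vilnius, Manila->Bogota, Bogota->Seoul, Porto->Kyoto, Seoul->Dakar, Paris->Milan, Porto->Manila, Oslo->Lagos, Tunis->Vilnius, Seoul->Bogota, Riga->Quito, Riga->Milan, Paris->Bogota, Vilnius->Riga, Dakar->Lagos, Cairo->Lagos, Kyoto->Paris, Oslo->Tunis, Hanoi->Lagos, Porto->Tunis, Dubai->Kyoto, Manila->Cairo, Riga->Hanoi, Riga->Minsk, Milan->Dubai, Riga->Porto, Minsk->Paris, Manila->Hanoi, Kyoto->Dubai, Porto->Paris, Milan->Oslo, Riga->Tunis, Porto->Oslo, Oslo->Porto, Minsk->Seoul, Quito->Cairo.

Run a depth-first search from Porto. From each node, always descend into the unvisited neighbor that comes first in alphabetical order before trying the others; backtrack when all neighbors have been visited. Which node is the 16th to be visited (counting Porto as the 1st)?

Visit Porto
Porto → Cairo
Cairo → Lagos
Porto → Kyoto
Kyoto → Dubai
Dubai → Dakar
Dubai → Vilnius
Vilnius → Riga
Riga → Hanoi
Riga → Milan
Milan → Oslo
Oslo → Tunis
Riga → Minsk
Minsk → Paris
Paris → Bogota
Bogota → Seoul
Riga → Quito
Porto → Manila

Visit order: Porto, Cairo, Lagos, Kyoto, Dubai, Dakar, Vilnius, Riga, Hanoi, Milan, Oslo, Tunis, Minsk, Paris, Bogota, Seoul, Quito, Manila

Seoul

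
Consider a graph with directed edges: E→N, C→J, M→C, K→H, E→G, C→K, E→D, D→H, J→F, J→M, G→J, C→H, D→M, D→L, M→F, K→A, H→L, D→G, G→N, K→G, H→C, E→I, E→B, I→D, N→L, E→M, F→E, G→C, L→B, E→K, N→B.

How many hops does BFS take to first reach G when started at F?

2

Level 0: F
Level 1: E
Level 2: B, D, G, I, K, M, N
Level 3: A, C, H, J, L
G first appears at level 2.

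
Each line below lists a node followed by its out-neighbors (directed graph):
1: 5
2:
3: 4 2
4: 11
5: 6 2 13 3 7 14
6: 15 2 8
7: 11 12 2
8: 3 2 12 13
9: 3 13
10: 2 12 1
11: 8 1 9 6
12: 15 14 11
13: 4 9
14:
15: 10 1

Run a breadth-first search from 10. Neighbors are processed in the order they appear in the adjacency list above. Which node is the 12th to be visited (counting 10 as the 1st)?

13

Visit 10; enqueue 2, 12, 1 → queue [2, 12, 1]
Visit 2 → queue [12, 1]
Visit 12; enqueue 15, 14, 11 → queue [1, 15, 14, 11]
Visit 1; enqueue 5 → queue [15, 14, 11, 5]
Visit 15 → queue [14, 11, 5]
Visit 14 → queue [11, 5]
Visit 11; enqueue 8, 9, 6 → queue [5, 8, 9, 6]
Visit 5; enqueue 13, 3, 7 → queue [8, 9, 6, 13, 3, 7]
Visit 8 → queue [9, 6, 13, 3, 7]
Visit 9 → queue [6, 13, 3, 7]
Visit 6 → queue [13, 3, 7]
Visit 13; enqueue 4 → queue [3, 7, 4]
Visit 3 → queue [7, 4]
Visit 7 → queue [4]
Visit 4 → queue []

Visit order: 10, 2, 12, 1, 15, 14, 11, 5, 8, 9, 6, 13, 3, 7, 4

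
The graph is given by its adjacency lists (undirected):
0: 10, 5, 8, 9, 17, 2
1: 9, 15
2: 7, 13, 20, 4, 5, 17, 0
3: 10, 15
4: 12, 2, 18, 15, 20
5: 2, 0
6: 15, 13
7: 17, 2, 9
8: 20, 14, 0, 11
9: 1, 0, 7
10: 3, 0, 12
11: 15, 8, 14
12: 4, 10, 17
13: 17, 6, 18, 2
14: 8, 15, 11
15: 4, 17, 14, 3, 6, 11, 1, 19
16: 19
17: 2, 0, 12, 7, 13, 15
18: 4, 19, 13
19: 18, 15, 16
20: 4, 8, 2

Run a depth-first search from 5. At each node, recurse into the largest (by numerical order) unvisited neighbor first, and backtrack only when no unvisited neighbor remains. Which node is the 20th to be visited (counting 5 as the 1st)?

16

Visit 5
5 → 2
2 → 20
20 → 8
8 → 14
14 → 15
15 → 19
19 → 18
18 → 13
13 → 17
17 → 12
12 → 10
10 → 3
10 → 0
0 → 9
9 → 7
9 → 1
12 → 4
13 → 6
19 → 16
15 → 11

Visit order: 5, 2, 20, 8, 14, 15, 19, 18, 13, 17, 12, 10, 3, 0, 9, 7, 1, 4, 6, 16, 11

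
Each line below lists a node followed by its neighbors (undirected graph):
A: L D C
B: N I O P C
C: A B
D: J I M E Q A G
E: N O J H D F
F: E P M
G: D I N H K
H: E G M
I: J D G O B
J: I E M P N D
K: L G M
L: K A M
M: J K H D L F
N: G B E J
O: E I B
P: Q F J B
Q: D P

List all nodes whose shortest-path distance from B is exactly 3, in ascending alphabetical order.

H, K, L, M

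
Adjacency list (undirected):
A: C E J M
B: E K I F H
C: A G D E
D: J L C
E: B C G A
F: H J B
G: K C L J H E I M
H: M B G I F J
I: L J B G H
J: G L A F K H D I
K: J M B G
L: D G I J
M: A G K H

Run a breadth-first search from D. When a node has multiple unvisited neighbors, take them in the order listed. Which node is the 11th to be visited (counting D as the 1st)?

Visit D; enqueue J, L, C → queue [J, L, C]
Visit J; enqueue G, A, F, K, H, I → queue [L, C, G, A, F, K, H, I]
Visit L → queue [C, G, A, F, K, H, I]
Visit C; enqueue E → queue [G, A, F, K, H, I, E]
Visit G; enqueue M → queue [A, F, K, H, I, E, M]
Visit A → queue [F, K, H, I, E, M]
Visit F; enqueue B → queue [K, H, I, E, M, B]
Visit K → queue [H, I, E, M, B]
Visit H → queue [I, E, M, B]
Visit I → queue [E, M, B]
Visit E → queue [M, B]
Visit M → queue [B]
Visit B → queue []

Visit order: D, J, L, C, G, A, F, K, H, I, E, M, B

E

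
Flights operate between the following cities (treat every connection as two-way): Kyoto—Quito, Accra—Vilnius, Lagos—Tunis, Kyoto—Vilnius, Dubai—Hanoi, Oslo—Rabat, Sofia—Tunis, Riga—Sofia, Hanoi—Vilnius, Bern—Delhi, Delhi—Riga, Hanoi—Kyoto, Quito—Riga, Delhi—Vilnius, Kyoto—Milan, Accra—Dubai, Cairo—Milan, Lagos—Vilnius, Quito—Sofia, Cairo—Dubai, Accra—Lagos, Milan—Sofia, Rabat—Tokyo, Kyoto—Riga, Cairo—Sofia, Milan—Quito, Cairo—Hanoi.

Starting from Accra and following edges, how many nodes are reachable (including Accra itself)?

BFS from Accra visits: Accra, Vilnius, Lagos, Dubai, Kyoto, Hanoi, Delhi, Tunis, Cairo, Riga, Quito, Milan, Bern, Sofia
Reachable nodes: 14 of 17 total.

14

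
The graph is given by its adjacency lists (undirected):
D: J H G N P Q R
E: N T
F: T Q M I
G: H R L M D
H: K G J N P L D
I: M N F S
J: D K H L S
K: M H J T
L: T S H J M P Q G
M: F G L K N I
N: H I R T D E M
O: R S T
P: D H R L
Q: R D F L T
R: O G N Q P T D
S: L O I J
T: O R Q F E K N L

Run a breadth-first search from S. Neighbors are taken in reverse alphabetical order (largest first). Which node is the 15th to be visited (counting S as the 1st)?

N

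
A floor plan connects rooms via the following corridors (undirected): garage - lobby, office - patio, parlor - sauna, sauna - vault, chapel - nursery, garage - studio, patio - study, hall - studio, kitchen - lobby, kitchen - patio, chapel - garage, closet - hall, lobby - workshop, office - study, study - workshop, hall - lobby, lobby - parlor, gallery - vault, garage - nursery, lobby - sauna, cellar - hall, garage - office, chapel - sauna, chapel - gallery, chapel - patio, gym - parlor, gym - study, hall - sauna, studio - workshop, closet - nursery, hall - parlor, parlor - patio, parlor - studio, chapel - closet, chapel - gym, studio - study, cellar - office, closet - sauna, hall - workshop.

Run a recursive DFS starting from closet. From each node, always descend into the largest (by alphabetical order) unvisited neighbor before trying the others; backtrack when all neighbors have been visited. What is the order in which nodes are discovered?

closet -> sauna -> vault -> gallery -> chapel -> patio -> study -> workshop -> studio -> parlor -> lobby -> kitchen -> hall -> cellar -> office -> garage -> nursery -> gym

Visit closet
closet → sauna
sauna → vault
vault → gallery
gallery → chapel
chapel → patio
patio → study
study → workshop
workshop → studio
studio → parlor
parlor → lobby
lobby → kitchen
lobby → hall
hall → cellar
cellar → office
office → garage
garage → nursery
parlor → gym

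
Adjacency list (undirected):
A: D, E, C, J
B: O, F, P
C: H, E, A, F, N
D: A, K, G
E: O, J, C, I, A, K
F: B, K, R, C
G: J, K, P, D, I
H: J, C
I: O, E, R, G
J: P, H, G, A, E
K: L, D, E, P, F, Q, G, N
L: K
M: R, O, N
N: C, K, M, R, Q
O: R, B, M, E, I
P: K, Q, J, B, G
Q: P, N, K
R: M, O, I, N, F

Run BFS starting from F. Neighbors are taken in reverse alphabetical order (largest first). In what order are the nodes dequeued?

Visit F; enqueue R, K, C, B → queue [R, K, C, B]
Visit R; enqueue O, N, M, I → queue [K, C, B, O, N, M, I]
Visit K; enqueue Q, P, L, G, E, D → queue [C, B, O, N, M, I, Q, P, L, G, E, D]
Visit C; enqueue H, A → queue [B, O, N, M, I, Q, P, L, G, E, D, H, A]
Visit B → queue [O, N, M, I, Q, P, L, G, E, D, H, A]
Visit O → queue [N, M, I, Q, P, L, G, E, D, H, A]
Visit N → queue [M, I, Q, P, L, G, E, D, H, A]
Visit M → queue [I, Q, P, L, G, E, D, H, A]
Visit I → queue [Q, P, L, G, E, D, H, A]
Visit Q → queue [P, L, G, E, D, H, A]
Visit P; enqueue J → queue [L, G, E, D, H, A, J]
Visit L → queue [G, E, D, H, A, J]
Visit G → queue [E, D, H, A, J]
Visit E → queue [D, H, A, J]
Visit D → queue [H, A, J]
Visit H → queue [A, J]
Visit A → queue [J]
Visit J → queue []

F → R → K → C → B → O → N → M → I → Q → P → L → G → E → D → H → A → J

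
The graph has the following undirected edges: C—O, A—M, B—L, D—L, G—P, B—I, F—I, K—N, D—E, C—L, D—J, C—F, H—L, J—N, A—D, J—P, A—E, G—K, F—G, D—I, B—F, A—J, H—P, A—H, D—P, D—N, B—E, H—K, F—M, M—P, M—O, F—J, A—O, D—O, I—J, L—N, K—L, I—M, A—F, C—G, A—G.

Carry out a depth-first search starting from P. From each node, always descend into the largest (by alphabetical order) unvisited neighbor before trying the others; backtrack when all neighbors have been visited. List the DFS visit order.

Visit P
P → M
M → O
O → D
D → N
N → L
L → K
K → H
H → A
A → J
J → I
I → F
F → G
G → C
F → B
B → E

P -> M -> O -> D -> N -> L -> K -> H -> A -> J -> I -> F -> G -> C -> B -> E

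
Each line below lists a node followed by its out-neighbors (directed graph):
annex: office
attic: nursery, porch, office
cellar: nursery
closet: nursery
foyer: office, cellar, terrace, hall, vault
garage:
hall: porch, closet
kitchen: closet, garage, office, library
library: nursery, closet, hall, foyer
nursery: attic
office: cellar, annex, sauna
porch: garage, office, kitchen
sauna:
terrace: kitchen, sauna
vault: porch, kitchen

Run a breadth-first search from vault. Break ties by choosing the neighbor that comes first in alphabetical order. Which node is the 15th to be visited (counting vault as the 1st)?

terrace

Visit vault; enqueue kitchen, porch → queue [kitchen, porch]
Visit kitchen; enqueue closet, garage, library, office → queue [porch, closet, garage, library, office]
Visit porch → queue [closet, garage, library, office]
Visit closet; enqueue nursery → queue [garage, library, office, nursery]
Visit garage → queue [library, office, nursery]
Visit library; enqueue foyer, hall → queue [office, nursery, foyer, hall]
Visit office; enqueue annex, cellar, sauna → queue [nursery, foyer, hall, annex, cellar, sauna]
Visit nursery; enqueue attic → queue [foyer, hall, annex, cellar, sauna, attic]
Visit foyer; enqueue terrace → queue [hall, annex, cellar, sauna, attic, terrace]
Visit hall → queue [annex, cellar, sauna, attic, terrace]
Visit annex → queue [cellar, sauna, attic, terrace]
Visit cellar → queue [sauna, attic, terrace]
Visit sauna → queue [attic, terrace]
Visit attic → queue [terrace]
Visit terrace → queue []

Visit order: vault, kitchen, porch, closet, garage, library, office, nursery, foyer, hall, annex, cellar, sauna, attic, terrace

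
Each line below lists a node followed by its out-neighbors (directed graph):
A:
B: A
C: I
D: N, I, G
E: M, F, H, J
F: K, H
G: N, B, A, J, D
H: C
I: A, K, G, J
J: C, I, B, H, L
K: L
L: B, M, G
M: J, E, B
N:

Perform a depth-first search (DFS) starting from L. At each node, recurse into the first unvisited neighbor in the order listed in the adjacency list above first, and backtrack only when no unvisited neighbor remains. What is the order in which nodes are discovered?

L B A M J C I K G N D H E F

Visit L
L → B
B → A
L → M
M → J
J → C
C → I
I → K
I → G
G → N
G → D
J → H
M → E
E → F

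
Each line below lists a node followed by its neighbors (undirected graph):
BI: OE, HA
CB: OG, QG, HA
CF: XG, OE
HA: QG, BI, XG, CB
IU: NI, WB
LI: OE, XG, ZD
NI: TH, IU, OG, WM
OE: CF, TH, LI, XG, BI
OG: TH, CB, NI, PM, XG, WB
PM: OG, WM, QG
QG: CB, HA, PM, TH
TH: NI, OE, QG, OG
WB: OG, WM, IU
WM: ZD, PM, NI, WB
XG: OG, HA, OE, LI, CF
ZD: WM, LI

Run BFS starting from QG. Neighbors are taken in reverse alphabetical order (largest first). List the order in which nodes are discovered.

Visit QG; enqueue TH, PM, HA, CB → queue [TH, PM, HA, CB]
Visit TH; enqueue OG, OE, NI → queue [PM, HA, CB, OG, OE, NI]
Visit PM; enqueue WM → queue [HA, CB, OG, OE, NI, WM]
Visit HA; enqueue XG, BI → queue [CB, OG, OE, NI, WM, XG, BI]
Visit CB → queue [OG, OE, NI, WM, XG, BI]
Visit OG; enqueue WB → queue [OE, NI, WM, XG, BI, WB]
Visit OE; enqueue LI, CF → queue [NI, WM, XG, BI, WB, LI, CF]
Visit NI; enqueue IU → queue [WM, XG, BI, WB, LI, CF, IU]
Visit WM; enqueue ZD → queue [XG, BI, WB, LI, CF, IU, ZD]
Visit XG → queue [BI, WB, LI, CF, IU, ZD]
Visit BI → queue [WB, LI, CF, IU, ZD]
Visit WB → queue [LI, CF, IU, ZD]
Visit LI → queue [CF, IU, ZD]
Visit CF → queue [IU, ZD]
Visit IU → queue [ZD]
Visit ZD → queue []

QG → TH → PM → HA → CB → OG → OE → NI → WM → XG → BI → WB → LI → CF → IU → ZD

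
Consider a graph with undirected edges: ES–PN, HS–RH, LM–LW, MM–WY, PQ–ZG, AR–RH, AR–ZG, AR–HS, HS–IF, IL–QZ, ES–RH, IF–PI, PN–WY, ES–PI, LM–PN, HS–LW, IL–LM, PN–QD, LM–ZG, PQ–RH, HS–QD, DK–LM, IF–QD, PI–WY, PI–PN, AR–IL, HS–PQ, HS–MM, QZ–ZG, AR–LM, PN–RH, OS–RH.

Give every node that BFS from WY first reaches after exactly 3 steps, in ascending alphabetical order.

Level 0: WY
Level 1: MM, PI, PN
Level 2: ES, HS, IF, LM, QD, RH
Level 3: AR, DK, IL, LW, OS, PQ, ZG
Level 4: QZ

AR, DK, IL, LW, OS, PQ, ZG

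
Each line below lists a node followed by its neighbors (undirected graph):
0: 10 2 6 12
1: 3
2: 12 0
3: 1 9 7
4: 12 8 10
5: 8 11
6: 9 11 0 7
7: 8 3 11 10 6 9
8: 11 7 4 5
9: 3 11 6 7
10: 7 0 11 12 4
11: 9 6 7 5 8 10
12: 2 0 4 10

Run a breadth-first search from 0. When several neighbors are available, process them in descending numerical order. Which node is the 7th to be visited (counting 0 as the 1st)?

Visit 0; enqueue 12, 10, 6, 2 → queue [12, 10, 6, 2]
Visit 12; enqueue 4 → queue [10, 6, 2, 4]
Visit 10; enqueue 11, 7 → queue [6, 2, 4, 11, 7]
Visit 6; enqueue 9 → queue [2, 4, 11, 7, 9]
Visit 2 → queue [4, 11, 7, 9]
Visit 4; enqueue 8 → queue [11, 7, 9, 8]
Visit 11; enqueue 5 → queue [7, 9, 8, 5]
Visit 7; enqueue 3 → queue [9, 8, 5, 3]
Visit 9 → queue [8, 5, 3]
Visit 8 → queue [5, 3]
Visit 5 → queue [3]
Visit 3; enqueue 1 → queue [1]
Visit 1 → queue []

Visit order: 0, 12, 10, 6, 2, 4, 11, 7, 9, 8, 5, 3, 1

11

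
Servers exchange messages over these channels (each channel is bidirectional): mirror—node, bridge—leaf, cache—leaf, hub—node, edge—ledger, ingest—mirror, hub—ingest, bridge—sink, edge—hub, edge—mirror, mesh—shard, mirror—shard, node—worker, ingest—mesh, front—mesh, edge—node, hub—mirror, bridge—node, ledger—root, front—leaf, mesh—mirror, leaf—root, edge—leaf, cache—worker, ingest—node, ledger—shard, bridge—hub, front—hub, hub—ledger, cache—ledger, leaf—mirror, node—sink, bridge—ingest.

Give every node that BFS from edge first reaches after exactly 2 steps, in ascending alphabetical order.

Level 0: edge
Level 1: hub, leaf, ledger, mirror, node
Level 2: bridge, cache, front, ingest, mesh, root, shard, sink, worker

bridge, cache, front, ingest, mesh, root, shard, sink, worker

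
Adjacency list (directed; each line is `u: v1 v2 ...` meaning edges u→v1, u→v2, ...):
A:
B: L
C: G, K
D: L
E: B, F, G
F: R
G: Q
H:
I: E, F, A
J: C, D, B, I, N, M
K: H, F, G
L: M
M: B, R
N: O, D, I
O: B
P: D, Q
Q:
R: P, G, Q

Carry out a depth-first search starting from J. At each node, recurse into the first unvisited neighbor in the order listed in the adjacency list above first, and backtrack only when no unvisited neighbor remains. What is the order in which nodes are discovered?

Visit J
J → C
C → G
G → Q
C → K
K → H
K → F
F → R
R → P
P → D
D → L
L → M
M → B
J → I
I → E
I → A
J → N
N → O

J, C, G, Q, K, H, F, R, P, D, L, M, B, I, E, A, N, O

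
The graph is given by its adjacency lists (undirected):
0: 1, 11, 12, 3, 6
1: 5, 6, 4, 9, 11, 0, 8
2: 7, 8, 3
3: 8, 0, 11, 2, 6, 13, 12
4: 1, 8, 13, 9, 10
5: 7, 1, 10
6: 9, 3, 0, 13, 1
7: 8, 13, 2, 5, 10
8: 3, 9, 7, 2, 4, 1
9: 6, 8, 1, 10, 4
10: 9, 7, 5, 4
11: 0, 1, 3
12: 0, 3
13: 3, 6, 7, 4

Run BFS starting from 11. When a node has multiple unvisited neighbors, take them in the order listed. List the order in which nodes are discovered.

11, 0, 1, 3, 12, 6, 5, 4, 9, 8, 2, 13, 7, 10

Visit 11; enqueue 0, 1, 3 → queue [0, 1, 3]
Visit 0; enqueue 12, 6 → queue [1, 3, 12, 6]
Visit 1; enqueue 5, 4, 9, 8 → queue [3, 12, 6, 5, 4, 9, 8]
Visit 3; enqueue 2, 13 → queue [12, 6, 5, 4, 9, 8, 2, 13]
Visit 12 → queue [6, 5, 4, 9, 8, 2, 13]
Visit 6 → queue [5, 4, 9, 8, 2, 13]
Visit 5; enqueue 7, 10 → queue [4, 9, 8, 2, 13, 7, 10]
Visit 4 → queue [9, 8, 2, 13, 7, 10]
Visit 9 → queue [8, 2, 13, 7, 10]
Visit 8 → queue [2, 13, 7, 10]
Visit 2 → queue [13, 7, 10]
Visit 13 → queue [7, 10]
Visit 7 → queue [10]
Visit 10 → queue []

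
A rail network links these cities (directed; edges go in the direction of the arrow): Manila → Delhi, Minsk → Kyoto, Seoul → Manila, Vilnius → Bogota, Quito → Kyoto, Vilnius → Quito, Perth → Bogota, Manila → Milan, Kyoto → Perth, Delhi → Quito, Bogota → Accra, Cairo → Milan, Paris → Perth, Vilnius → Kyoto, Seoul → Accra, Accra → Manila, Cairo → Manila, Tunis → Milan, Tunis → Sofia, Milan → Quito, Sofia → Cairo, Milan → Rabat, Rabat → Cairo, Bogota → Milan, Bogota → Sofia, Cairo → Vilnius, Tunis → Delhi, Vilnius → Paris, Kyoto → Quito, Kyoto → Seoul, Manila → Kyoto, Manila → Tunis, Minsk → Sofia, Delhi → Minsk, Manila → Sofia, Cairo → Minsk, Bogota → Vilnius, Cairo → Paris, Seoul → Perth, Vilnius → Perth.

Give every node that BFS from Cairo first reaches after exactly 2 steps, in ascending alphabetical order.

Level 0: Cairo
Level 1: Manila, Milan, Minsk, Paris, Vilnius
Level 2: Bogota, Delhi, Kyoto, Perth, Quito, Rabat, Sofia, Tunis
Level 3: Accra, Seoul

Bogota, Delhi, Kyoto, Perth, Quito, Rabat, Sofia, Tunis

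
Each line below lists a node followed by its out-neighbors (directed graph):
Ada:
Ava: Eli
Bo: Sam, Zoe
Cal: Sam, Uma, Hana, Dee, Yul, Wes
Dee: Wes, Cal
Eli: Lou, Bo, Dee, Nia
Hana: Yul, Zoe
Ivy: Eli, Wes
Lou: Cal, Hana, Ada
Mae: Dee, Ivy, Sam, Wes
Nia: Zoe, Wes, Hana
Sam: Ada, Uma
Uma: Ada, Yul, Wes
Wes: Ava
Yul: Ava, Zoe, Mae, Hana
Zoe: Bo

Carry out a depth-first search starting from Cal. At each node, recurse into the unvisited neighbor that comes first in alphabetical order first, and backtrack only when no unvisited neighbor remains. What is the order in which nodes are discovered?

Cal -> Dee -> Wes -> Ava -> Eli -> Bo -> Sam -> Ada -> Uma -> Yul -> Hana -> Zoe -> Mae -> Ivy -> Lou -> Nia

Visit Cal
Cal → Dee
Dee → Wes
Wes → Ava
Ava → Eli
Eli → Bo
Bo → Sam
Sam → Ada
Sam → Uma
Uma → Yul
Yul → Hana
Hana → Zoe
Yul → Mae
Mae → Ivy
Eli → Lou
Eli → Nia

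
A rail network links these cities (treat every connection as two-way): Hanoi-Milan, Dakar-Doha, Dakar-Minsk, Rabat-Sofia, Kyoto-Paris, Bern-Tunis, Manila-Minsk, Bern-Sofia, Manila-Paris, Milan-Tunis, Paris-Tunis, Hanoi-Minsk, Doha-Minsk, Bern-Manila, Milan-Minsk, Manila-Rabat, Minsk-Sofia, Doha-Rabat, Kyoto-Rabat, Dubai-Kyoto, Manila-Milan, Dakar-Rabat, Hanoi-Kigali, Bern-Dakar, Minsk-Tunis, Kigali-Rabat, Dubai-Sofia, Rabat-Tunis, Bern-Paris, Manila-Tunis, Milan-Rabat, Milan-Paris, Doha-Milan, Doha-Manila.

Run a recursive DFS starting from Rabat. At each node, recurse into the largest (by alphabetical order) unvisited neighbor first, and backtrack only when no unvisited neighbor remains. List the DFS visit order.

Visit Rabat
Rabat → Tunis
Tunis → Paris
Paris → Milan
Milan → Minsk
Minsk → Sofia
Sofia → Dubai
Dubai → Kyoto
Sofia → Bern
Bern → Manila
Manila → Doha
Doha → Dakar
Minsk → Hanoi
Hanoi → Kigali

Rabat, Tunis, Paris, Milan, Minsk, Sofia, Dubai, Kyoto, Bern, Manila, Doha, Dakar, Hanoi, Kigali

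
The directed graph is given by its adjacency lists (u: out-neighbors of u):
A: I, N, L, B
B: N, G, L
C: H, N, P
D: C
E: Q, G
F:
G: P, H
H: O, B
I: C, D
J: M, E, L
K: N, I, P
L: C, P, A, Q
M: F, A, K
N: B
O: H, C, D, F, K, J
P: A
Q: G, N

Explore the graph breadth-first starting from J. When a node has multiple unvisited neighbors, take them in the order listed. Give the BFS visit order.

J -> M -> E -> L -> F -> A -> K -> Q -> G -> C -> P -> I -> N -> B -> H -> D -> O

Visit J; enqueue M, E, L → queue [M, E, L]
Visit M; enqueue F, A, K → queue [E, L, F, A, K]
Visit E; enqueue Q, G → queue [L, F, A, K, Q, G]
Visit L; enqueue C, P → queue [F, A, K, Q, G, C, P]
Visit F → queue [A, K, Q, G, C, P]
Visit A; enqueue I, N, B → queue [K, Q, G, C, P, I, N, B]
Visit K → queue [Q, G, C, P, I, N, B]
Visit Q → queue [G, C, P, I, N, B]
Visit G; enqueue H → queue [C, P, I, N, B, H]
Visit C → queue [P, I, N, B, H]
Visit P → queue [I, N, B, H]
Visit I; enqueue D → queue [N, B, H, D]
Visit N → queue [B, H, D]
Visit B → queue [H, D]
Visit H; enqueue O → queue [D, O]
Visit D → queue [O]
Visit O → queue []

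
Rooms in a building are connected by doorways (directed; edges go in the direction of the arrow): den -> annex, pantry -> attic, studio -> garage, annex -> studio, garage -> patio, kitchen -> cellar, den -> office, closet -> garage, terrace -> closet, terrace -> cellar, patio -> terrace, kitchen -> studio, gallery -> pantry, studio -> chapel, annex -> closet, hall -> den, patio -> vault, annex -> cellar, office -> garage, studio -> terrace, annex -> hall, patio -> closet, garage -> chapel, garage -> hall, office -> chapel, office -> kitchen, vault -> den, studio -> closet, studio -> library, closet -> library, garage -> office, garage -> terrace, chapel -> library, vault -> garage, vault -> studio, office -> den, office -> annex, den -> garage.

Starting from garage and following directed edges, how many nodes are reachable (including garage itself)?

BFS from garage visits: garage, chapel, hall, office, patio, terrace, library, den, annex, kitchen, closet, vault, cellar, studio
Reachable nodes: 14 of 17 total.

14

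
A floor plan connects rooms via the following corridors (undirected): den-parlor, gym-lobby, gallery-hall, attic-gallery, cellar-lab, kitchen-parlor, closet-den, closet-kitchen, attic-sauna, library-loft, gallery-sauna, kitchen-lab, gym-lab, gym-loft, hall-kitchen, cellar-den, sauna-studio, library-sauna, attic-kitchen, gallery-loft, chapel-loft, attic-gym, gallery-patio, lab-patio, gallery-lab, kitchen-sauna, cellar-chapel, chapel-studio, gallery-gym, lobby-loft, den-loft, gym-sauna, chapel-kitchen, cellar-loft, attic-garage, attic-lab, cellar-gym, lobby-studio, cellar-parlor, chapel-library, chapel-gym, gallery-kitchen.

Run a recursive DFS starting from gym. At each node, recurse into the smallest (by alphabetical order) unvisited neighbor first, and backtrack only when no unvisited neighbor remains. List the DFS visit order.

Visit gym
gym → attic
attic → gallery
gallery → hall
hall → kitchen
kitchen → chapel
chapel → cellar
cellar → den
den → closet
den → loft
loft → library
library → sauna
sauna → studio
studio → lobby
den → parlor
cellar → lab
lab → patio
attic → garage

gym attic gallery hall kitchen chapel cellar den closet loft library sauna studio lobby parlor lab patio garage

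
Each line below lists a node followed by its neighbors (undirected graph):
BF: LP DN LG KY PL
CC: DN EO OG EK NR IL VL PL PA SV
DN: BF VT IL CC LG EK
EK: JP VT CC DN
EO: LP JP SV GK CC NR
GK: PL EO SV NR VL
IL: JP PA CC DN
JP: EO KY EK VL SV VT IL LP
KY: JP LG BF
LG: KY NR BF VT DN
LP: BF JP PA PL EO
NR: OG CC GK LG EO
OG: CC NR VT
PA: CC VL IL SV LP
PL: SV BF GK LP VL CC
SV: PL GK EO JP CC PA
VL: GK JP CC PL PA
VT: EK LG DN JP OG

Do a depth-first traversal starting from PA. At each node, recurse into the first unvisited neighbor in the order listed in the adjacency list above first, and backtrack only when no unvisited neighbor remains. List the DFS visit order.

Visit PA
PA → CC
CC → DN
DN → BF
BF → LP
LP → JP
JP → EO
EO → SV
SV → PL
PL → GK
GK → NR
NR → OG
OG → VT
VT → EK
VT → LG
LG → KY
GK → VL
JP → IL

PA → CC → DN → BF → LP → JP → EO → SV → PL → GK → NR → OG → VT → EK → LG → KY → VL → IL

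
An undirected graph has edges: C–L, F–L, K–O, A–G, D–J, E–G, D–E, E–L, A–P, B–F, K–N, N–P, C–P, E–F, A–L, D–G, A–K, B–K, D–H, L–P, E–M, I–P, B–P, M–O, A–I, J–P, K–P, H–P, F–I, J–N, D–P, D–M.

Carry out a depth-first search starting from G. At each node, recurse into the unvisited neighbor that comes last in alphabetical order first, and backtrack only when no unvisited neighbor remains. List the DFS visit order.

G, E, M, O, K, P, N, J, D, H, L, F, I, A, B, C

Visit G
G → E
E → M
M → O
O → K
K → P
P → N
N → J
J → D
D → H
P → L
L → F
F → I
I → A
F → B
L → C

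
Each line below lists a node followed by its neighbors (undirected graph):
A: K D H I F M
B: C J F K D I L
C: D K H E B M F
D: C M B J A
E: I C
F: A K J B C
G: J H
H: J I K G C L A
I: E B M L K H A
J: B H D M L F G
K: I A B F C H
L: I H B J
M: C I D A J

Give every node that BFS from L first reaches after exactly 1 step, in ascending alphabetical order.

Level 0: L
Level 1: B, H, I, J
Level 2: A, C, D, E, F, G, K, M

B, H, I, J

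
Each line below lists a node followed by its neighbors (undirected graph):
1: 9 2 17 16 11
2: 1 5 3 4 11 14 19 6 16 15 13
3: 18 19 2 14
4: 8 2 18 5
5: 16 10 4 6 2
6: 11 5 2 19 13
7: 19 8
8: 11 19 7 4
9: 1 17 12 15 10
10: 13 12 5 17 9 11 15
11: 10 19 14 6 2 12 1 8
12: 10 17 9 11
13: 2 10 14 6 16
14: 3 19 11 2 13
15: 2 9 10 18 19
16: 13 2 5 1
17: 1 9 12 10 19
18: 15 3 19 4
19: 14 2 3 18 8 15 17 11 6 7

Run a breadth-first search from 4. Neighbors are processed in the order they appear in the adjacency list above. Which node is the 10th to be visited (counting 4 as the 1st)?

Visit 4; enqueue 8, 2, 18, 5 → queue [8, 2, 18, 5]
Visit 8; enqueue 11, 19, 7 → queue [2, 18, 5, 11, 19, 7]
Visit 2; enqueue 1, 3, 14, 6, 16, 15, 13 → queue [18, 5, 11, 19, 7, 1, 3, 14, 6, 16, 15, 13]
Visit 18 → queue [5, 11, 19, 7, 1, 3, 14, 6, 16, 15, 13]
Visit 5; enqueue 10 → queue [11, 19, 7, 1, 3, 14, 6, 16, 15, 13, 10]
Visit 11; enqueue 12 → queue [19, 7, 1, 3, 14, 6, 16, 15, 13, 10, 12]
Visit 19; enqueue 17 → queue [7, 1, 3, 14, 6, 16, 15, 13, 10, 12, 17]
Visit 7 → queue [1, 3, 14, 6, 16, 15, 13, 10, 12, 17]
Visit 1; enqueue 9 → queue [3, 14, 6, 16, 15, 13, 10, 12, 17, 9]
Visit 3 → queue [14, 6, 16, 15, 13, 10, 12, 17, 9]
Visit 14 → queue [6, 16, 15, 13, 10, 12, 17, 9]
Visit 6 → queue [16, 15, 13, 10, 12, 17, 9]
Visit 16 → queue [15, 13, 10, 12, 17, 9]
Visit 15 → queue [13, 10, 12, 17, 9]
Visit 13 → queue [10, 12, 17, 9]
Visit 10 → queue [12, 17, 9]
Visit 12 → queue [17, 9]
Visit 17 → queue [9]
Visit 9 → queue []

Visit order: 4, 8, 2, 18, 5, 11, 19, 7, 1, 3, 14, 6, 16, 15, 13, 10, 12, 17, 9

3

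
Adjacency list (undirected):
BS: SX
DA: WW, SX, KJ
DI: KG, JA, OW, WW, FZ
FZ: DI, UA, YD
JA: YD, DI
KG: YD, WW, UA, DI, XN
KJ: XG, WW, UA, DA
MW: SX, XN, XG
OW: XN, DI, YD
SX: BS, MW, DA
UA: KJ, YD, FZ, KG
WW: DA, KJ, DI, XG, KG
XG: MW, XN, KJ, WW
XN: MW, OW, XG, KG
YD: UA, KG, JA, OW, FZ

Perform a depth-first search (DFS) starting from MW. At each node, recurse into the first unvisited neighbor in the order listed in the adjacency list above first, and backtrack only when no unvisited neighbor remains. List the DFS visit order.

MW SX BS DA WW KJ XG XN OW DI KG YD UA FZ JA

Visit MW
MW → SX
SX → BS
SX → DA
DA → WW
WW → KJ
KJ → XG
XG → XN
XN → OW
OW → DI
DI → KG
KG → YD
YD → UA
UA → FZ
YD → JA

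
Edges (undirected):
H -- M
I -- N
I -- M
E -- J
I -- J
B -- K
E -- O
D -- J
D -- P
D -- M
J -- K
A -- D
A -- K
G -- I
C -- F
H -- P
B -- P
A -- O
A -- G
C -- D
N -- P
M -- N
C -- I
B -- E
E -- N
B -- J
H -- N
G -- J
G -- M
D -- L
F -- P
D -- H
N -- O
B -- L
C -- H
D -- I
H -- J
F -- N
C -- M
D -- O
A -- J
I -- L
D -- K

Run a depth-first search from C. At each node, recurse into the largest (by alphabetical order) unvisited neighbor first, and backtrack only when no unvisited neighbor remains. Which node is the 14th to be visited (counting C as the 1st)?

Visit C
C → M
M → N
N → P
P → H
H → J
J → K
K → D
D → O
O → E
E → B
B → L
L → I
I → G
G → A
P → F

Visit order: C, M, N, P, H, J, K, D, O, E, B, L, I, G, A, F

G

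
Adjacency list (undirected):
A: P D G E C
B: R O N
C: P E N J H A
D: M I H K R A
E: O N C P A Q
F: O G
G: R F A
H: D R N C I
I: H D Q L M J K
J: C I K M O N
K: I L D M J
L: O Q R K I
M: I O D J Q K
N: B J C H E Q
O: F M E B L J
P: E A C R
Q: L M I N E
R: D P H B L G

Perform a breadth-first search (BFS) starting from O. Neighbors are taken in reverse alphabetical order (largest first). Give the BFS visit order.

O M L J F E B Q K I D R N C G P A H

Visit O; enqueue M, L, J, F, E, B → queue [M, L, J, F, E, B]
Visit M; enqueue Q, K, I, D → queue [L, J, F, E, B, Q, K, I, D]
Visit L; enqueue R → queue [J, F, E, B, Q, K, I, D, R]
Visit J; enqueue N, C → queue [F, E, B, Q, K, I, D, R, N, C]
Visit F; enqueue G → queue [E, B, Q, K, I, D, R, N, C, G]
Visit E; enqueue P, A → queue [B, Q, K, I, D, R, N, C, G, P, A]
Visit B → queue [Q, K, I, D, R, N, C, G, P, A]
Visit Q → queue [K, I, D, R, N, C, G, P, A]
Visit K → queue [I, D, R, N, C, G, P, A]
Visit I; enqueue H → queue [D, R, N, C, G, P, A, H]
Visit D → queue [R, N, C, G, P, A, H]
Visit R → queue [N, C, G, P, A, H]
Visit N → queue [C, G, P, A, H]
Visit C → queue [G, P, A, H]
Visit G → queue [P, A, H]
Visit P → queue [A, H]
Visit A → queue [H]
Visit H → queue []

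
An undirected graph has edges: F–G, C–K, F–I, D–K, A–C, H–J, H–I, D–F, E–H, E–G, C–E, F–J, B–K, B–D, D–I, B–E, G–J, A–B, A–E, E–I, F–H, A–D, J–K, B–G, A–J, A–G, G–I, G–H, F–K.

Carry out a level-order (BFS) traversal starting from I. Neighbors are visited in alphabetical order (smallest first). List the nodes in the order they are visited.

I → D → E → F → G → H → A → B → K → C → J

Visit I; enqueue D, E, F, G, H → queue [D, E, F, G, H]
Visit D; enqueue A, B, K → queue [E, F, G, H, A, B, K]
Visit E; enqueue C → queue [F, G, H, A, B, K, C]
Visit F; enqueue J → queue [G, H, A, B, K, C, J]
Visit G → queue [H, A, B, K, C, J]
Visit H → queue [A, B, K, C, J]
Visit A → queue [B, K, C, J]
Visit B → queue [K, C, J]
Visit K → queue [C, J]
Visit C → queue [J]
Visit J → queue []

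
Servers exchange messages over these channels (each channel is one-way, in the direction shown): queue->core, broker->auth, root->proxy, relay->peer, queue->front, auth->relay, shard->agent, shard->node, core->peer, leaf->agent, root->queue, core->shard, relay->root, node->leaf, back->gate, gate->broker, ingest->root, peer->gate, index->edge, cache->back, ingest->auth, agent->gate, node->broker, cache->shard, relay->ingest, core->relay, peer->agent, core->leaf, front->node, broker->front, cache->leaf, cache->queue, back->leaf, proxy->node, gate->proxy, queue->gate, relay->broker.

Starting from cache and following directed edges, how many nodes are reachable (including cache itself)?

17

BFS from cache visits: cache, shard, queue, leaf, back, node, agent, gate, front, core, broker, proxy, relay, peer, auth, root, ingest
Reachable nodes: 17 of 19 total.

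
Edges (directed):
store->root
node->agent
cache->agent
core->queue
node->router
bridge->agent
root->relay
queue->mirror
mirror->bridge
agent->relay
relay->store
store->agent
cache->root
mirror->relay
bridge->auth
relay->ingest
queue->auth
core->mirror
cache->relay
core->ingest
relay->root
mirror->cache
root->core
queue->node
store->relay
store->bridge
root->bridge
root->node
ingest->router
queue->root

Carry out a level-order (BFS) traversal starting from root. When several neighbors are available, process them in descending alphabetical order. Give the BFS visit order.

Visit root; enqueue relay, node, core, bridge → queue [relay, node, core, bridge]
Visit relay; enqueue store, ingest → queue [node, core, bridge, store, ingest]
Visit node; enqueue router, agent → queue [core, bridge, store, ingest, router, agent]
Visit core; enqueue queue, mirror → queue [bridge, store, ingest, router, agent, queue, mirror]
Visit bridge; enqueue auth → queue [store, ingest, router, agent, queue, mirror, auth]
Visit store → queue [ingest, router, agent, queue, mirror, auth]
Visit ingest → queue [router, agent, queue, mirror, auth]
Visit router → queue [agent, queue, mirror, auth]
Visit agent → queue [queue, mirror, auth]
Visit queue → queue [mirror, auth]
Visit mirror; enqueue cache → queue [auth, cache]
Visit auth → queue [cache]
Visit cache → queue []

root → relay → node → core → bridge → store → ingest → router → agent → queue → mirror → auth → cache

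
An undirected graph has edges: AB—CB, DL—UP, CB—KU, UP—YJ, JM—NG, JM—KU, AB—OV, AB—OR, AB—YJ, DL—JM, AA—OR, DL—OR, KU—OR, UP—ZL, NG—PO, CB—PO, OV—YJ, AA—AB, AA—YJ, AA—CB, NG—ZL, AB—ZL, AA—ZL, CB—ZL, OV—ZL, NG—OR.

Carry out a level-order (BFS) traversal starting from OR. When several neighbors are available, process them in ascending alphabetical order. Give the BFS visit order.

Visit OR; enqueue AA, AB, DL, KU, NG → queue [AA, AB, DL, KU, NG]
Visit AA; enqueue CB, YJ, ZL → queue [AB, DL, KU, NG, CB, YJ, ZL]
Visit AB; enqueue OV → queue [DL, KU, NG, CB, YJ, ZL, OV]
Visit DL; enqueue JM, UP → queue [KU, NG, CB, YJ, ZL, OV, JM, UP]
Visit KU → queue [NG, CB, YJ, ZL, OV, JM, UP]
Visit NG; enqueue PO → queue [CB, YJ, ZL, OV, JM, UP, PO]
Visit CB → queue [YJ, ZL, OV, JM, UP, PO]
Visit YJ → queue [ZL, OV, JM, UP, PO]
Visit ZL → queue [OV, JM, UP, PO]
Visit OV → queue [JM, UP, PO]
Visit JM → queue [UP, PO]
Visit UP → queue [PO]
Visit PO → queue []

OR -> AA -> AB -> DL -> KU -> NG -> CB -> YJ -> ZL -> OV -> JM -> UP -> PO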